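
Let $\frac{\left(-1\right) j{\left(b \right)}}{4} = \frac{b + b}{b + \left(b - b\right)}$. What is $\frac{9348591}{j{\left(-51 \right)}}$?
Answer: $- \frac{9348591}{8} \approx -1.1686 \cdot 10^{6}$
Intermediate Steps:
$j{\left(b \right)} = -8$ ($j{\left(b \right)} = - 4 \frac{b + b}{b + \left(b - b\right)} = - 4 \frac{2 b}{b + 0} = - 4 \frac{2 b}{b} = \left(-4\right) 2 = -8$)
$\frac{9348591}{j{\left(-51 \right)}} = \frac{9348591}{-8} = 9348591 \left(- \frac{1}{8}\right) = - \frac{9348591}{8}$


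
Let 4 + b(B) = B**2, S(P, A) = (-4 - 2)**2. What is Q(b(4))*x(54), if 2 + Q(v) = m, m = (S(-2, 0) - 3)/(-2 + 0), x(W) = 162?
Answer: -2997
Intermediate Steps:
S(P, A) = 36 (S(P, A) = (-6)**2 = 36)
b(B) = -4 + B**2
m = -33/2 (m = (36 - 3)/(-2 + 0) = 33/(-2) = 33*(-1/2) = -33/2 ≈ -16.500)
Q(v) = -37/2 (Q(v) = -2 - 33/2 = -37/2)
Q(b(4))*x(54) = -37/2*162 = -2997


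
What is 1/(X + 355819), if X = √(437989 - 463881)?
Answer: 355819/126607186653 - 2*I*√6473/126607186653 ≈ 2.8104e-6 - 1.2709e-9*I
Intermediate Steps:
X = 2*I*√6473 (X = √(-25892) = 2*I*√6473 ≈ 160.91*I)
1/(X + 355819) = 1/(2*I*√6473 + 355819) = 1/(355819 + 2*I*√6473)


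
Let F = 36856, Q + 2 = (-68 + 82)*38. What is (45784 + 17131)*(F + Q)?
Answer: 2352140190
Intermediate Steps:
Q = 530 (Q = -2 + (-68 + 82)*38 = -2 + 14*38 = -2 + 532 = 530)
(45784 + 17131)*(F + Q) = (45784 + 17131)*(36856 + 530) = 62915*37386 = 2352140190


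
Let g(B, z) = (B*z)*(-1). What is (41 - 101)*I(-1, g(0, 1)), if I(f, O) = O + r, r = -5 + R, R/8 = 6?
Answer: -2580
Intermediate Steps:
R = 48 (R = 8*6 = 48)
r = 43 (r = -5 + 48 = 43)
g(B, z) = -B*z
I(f, O) = 43 + O (I(f, O) = O + 43 = 43 + O)
(41 - 101)*I(-1, g(0, 1)) = (41 - 101)*(43 - 1*0*1) = -60*(43 + 0) = -60*43 = -2580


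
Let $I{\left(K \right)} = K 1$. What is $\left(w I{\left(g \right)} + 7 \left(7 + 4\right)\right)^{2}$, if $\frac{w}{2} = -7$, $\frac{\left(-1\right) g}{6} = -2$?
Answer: $8281$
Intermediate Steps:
$g = 12$ ($g = \left(-6\right) \left(-2\right) = 12$)
$w = -14$ ($w = 2 \left(-7\right) = -14$)
$I{\left(K \right)} = K$
$\left(w I{\left(g \right)} + 7 \left(7 + 4\right)\right)^{2} = \left(\left(-14\right) 12 + 7 \left(7 + 4\right)\right)^{2} = \left(-168 + 7 \cdot 11\right)^{2} = \left(-168 + 77\right)^{2} = \left(-91\right)^{2} = 8281$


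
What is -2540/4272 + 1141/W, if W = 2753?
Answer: -529567/2940204 ≈ -0.18011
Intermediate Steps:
-2540/4272 + 1141/W = -2540/4272 + 1141/2753 = -2540*1/4272 + 1141*(1/2753) = -635/1068 + 1141/2753 = -529567/2940204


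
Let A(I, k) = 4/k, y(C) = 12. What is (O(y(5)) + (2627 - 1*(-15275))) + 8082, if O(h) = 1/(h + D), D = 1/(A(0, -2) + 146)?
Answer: 44926480/1729 ≈ 25984.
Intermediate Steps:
D = 1/144 (D = 1/(4/(-2) + 146) = 1/(4*(-½) + 146) = 1/(-2 + 146) = 1/144 ≈ 0.0069444)
O(h) = 1/(1/144 + h) (O(h) = 1/(h + 1/144) = 1/(1/144 + h))
(O(y(5)) + (2627 - 1*(-15275))) + 8082 = (144/(1 + 144*12) + (2627 - 1*(-15275))) + 8082 = (144/(1 + 1728) + (2627 + 15275)) + 8082 = (144/1729 + 17902) + 8082 = 30952702/1729 + 8082 = 44926480/1729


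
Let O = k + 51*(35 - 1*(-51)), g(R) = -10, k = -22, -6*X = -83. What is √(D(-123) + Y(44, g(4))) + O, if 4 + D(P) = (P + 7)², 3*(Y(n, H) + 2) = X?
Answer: 4364 + √484366/6 ≈ 4480.0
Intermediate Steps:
X = 83/6 (X = -⅙*(-83) = 83/6 ≈ 13.833)
Y(n, H) = 47/18 (Y(n, H) = -2 + (⅓)*(83/6) = -2 + 83/18 = 47/18)
D(P) = -4 + (7 + P)² (D(P) = -4 + (P + 7)² = -4 + (7 + P)²)
O = 4364 (O = -22 + 51*(35 - 1*(-51)) = -22 + 51*(35 + 51) = -22 + 51*86 = -22 + 4386 = 4364)
√(D(-123) + Y(44, g(4))) + O = √((-4 + (7 - 123)²) + 47/18) + 4364 = √((-4 + (-116)²) + 47/18) + 4364 = √((-4 + 13456) + 47/18) + 4364 = √(13452 + 47/18) + 4364 = √(242183/18) + 4364 = √484366/6 + 4364 = 4364 + √484366/6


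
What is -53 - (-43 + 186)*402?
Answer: -57539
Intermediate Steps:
-53 - (-43 + 186)*402 = -53 - 1*143*402 = -53 - 143*402 = -53 - 57486 = -57539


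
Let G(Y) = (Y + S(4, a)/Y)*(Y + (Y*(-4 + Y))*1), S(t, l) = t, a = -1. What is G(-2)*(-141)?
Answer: 5640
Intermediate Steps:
G(Y) = (Y + 4/Y)*(Y + Y*(-4 + Y)) (G(Y) = (Y + 4/Y)*(Y + (Y*(-4 + Y))*1) = (Y + 4/Y)*(Y + Y*(-4 + Y)))
G(-2)*(-141) = (-12 + (-2)³ - 3*(-2)² + 4*(-2))*(-141) = (-12 - 8 - 3*4 - 8)*(-141) = (-12 - 8 - 12 - 8)*(-141) = -40*(-141) = 5640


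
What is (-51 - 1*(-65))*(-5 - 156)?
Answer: -2254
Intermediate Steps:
(-51 - 1*(-65))*(-5 - 156) = (-51 + 65)*(-161) = 14*(-161) = -2254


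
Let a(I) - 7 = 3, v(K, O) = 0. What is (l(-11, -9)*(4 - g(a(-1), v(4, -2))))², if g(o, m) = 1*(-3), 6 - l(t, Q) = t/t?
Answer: 1225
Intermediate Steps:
l(t, Q) = 5 (l(t, Q) = 6 - t/t = 6 - 1*1 = 6 - 1 = 5)
a(I) = 10 (a(I) = 7 + 3 = 10)
g(o, m) = -3
(l(-11, -9)*(4 - g(a(-1), v(4, -2))))² = (5*(4 - 1*(-3)))² = (5*(4 + 3))² = (5*7)² = 35² = 1225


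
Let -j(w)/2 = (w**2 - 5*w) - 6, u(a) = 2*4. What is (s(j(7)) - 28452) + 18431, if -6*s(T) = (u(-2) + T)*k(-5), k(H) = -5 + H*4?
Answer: -30163/3 ≈ -10054.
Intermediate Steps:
k(H) = -5 + 4*H
u(a) = 8
j(w) = 12 - 2*w**2 + 10*w (j(w) = -2*((w**2 - 5*w) - 6) = -2*(-6 + w**2 - 5*w) = 12 - 2*w**2 + 10*w)
s(T) = 100/3 + 25*T/6 (s(T) = -(8 + T)*(-5 + 4*(-5))/6 = -(8 + T)*(-5 - 20)/6 = -(8 + T)*(-25)/6 = -(-200 - 25*T)/6 = 100/3 + 25*T/6)
(s(j(7)) - 28452) + 18431 = ((100/3 + 25*(12 - 2*7**2 + 10*7)/6) - 28452) + 18431 = ((100/3 + 25*(12 - 2*49 + 70)/6) - 28452) + 18431 = ((100/3 + 25*(12 - 98 + 70)/6) - 28452) + 18431 = ((100/3 + (25/6)*(-16)) - 28452) + 18431 = ((100/3 - 200/3) - 28452) + 18431 = (-100/3 - 28452) + 18431 = -85456/3 + 18431 = -30163/3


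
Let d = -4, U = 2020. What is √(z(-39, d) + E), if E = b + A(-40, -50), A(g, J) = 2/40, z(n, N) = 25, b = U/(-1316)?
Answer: √254529205/3290 ≈ 4.8492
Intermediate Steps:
b = -505/329 (b = 2020/(-1316) = 2020*(-1/1316) = -505/329 ≈ -1.5350)
A(g, J) = 1/20 (A(g, J) = 2*(1/40) = 1/20)
E = -9771/6580 (E = -505/329 + 1/20 = -9771/6580 ≈ -1.4850)
√(z(-39, d) + E) = √(25 - 9771/6580) = √(154729/6580) = √254529205/3290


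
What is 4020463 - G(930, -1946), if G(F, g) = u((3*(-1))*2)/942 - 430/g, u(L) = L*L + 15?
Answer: 1228339812635/305522 ≈ 4.0205e+6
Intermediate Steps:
u(L) = 15 + L² (u(L) = L² + 15 = 15 + L²)
G(F, g) = 17/314 - 430/g (G(F, g) = (15 + ((3*(-1))*2)²)/942 - 430/g = (15 + (-3*2)²)*(1/942) - 430/g = (15 + (-6)²)*(1/942) - 430/g = (15 + 36)*(1/942) - 430/g = 51*(1/942) - 430/g = 17/314 - 430/g)
4020463 - G(930, -1946) = 4020463 - (17/314 - 430/(-1946)) = 4020463 - (17/314 - 430*(-1/1946)) = 4020463 - (17/314 + 215/973) = 4020463 - 1*84051/305522 = 4020463 - 84051/305522 = 1228339812635/305522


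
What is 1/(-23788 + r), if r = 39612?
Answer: 1/15824 ≈ 6.3195e-5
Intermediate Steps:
1/(-23788 + r) = 1/(-23788 + 39612) = 1/15824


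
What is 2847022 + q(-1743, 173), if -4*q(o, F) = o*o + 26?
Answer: 8350013/4 ≈ 2.0875e+6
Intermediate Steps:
q(o, F) = -13/2 - o**2/4 (q(o, F) = -(o*o + 26)/4 = -(o**2 + 26)/4 = -(26 + o**2)/4 = -13/2 - o**2/4)
2847022 + q(-1743, 173) = 2847022 + (-13/2 - 1/4*(-1743)**2) = 2847022 + (-13/2 - 1/4*3038049) = 2847022 + (-13/2 - 3038049/4) = 2847022 - 3038075/4 = 8350013/4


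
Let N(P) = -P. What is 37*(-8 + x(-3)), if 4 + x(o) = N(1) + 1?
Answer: -444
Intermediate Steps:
x(o) = -4 (x(o) = -4 + (-1*1 + 1) = -4 + (-1 + 1) = -4 + 0 = -4)
37*(-8 + x(-3)) = 37*(-8 - 4) = 37*(-12) = -444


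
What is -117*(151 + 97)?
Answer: -29016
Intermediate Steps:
-117*(151 + 97) = -117*248 = -29016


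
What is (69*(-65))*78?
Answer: -349830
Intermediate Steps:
(69*(-65))*78 = -4485*78 = -349830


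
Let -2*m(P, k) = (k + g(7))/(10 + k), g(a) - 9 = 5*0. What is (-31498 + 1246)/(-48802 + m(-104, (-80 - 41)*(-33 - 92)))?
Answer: 457864020/738625837 ≈ 0.61989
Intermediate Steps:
g(a) = 9 (g(a) = 9 + 5*0 = 9 + 0 = 9)
m(P, k) = -(9 + k)/(2*(10 + k)) (m(P, k) = -(k + 9)/(2*(10 + k)) = -(9 + k)/(2*(10 + k)))
(-31498 + 1246)/(-48802 + m(-104, (-80 - 41)*(-33 - 92))) = (-31498 + 1246)/(-48802 + (-9 - (-80 - 41)*(-33 - 92))/(2*(10 + (-80 - 41)*(-33 - 92)))) = -30252/(-48802 + (-9 - (-121)*(-125))/(2*(10 - 121*(-125)))) = -30252/(-48802 + (-9 - 1*15125)/(2*(10 + 15125))) = -30252/(-48802 + (½)*(-9 - 15125)/15135) = -30252/(-48802 + (½)*(1/15135)*(-15134)) = -30252/(-48802 - 7567/15135) = -30252/(-738625837/15135) = -30252*(-15135/738625837) = 457864020/738625837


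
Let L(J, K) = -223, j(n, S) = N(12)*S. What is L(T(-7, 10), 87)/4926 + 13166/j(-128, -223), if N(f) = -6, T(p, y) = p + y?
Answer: 3586519/366166 ≈ 9.7948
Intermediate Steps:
j(n, S) = -6*S
L(T(-7, 10), 87)/4926 + 13166/j(-128, -223) = -223/4926 + 13166/((-6*(-223))) = -223*1/4926 + 13166/1338 = -223/4926 + 13166*(1/1338) = -223/4926 + 6583/669 = 3586519/366166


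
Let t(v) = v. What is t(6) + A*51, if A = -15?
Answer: -759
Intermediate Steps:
t(6) + A*51 = 6 - 15*51 = 6 - 765 = -759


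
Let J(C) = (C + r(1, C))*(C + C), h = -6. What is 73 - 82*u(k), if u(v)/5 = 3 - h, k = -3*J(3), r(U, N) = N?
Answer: -3617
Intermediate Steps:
J(C) = 4*C² (J(C) = (C + C)*(C + C) = (2*C)*(2*C) = 4*C²)
k = -108 (k = -12*3² = -12*9 = -3*36 = -108)
u(v) = 45 (u(v) = 5*(3 - 1*(-6)) = 5*(3 + 6) = 5*9 = 45)
73 - 82*u(k) = 73 - 82*45 = 73 - 3690 = -3617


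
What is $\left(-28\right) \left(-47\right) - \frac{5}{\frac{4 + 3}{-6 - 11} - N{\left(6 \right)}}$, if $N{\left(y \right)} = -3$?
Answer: $\frac{57819}{44} \approx 1314.1$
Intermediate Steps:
$\left(-28\right) \left(-47\right) - \frac{5}{\frac{4 + 3}{-6 - 11} - N{\left(6 \right)}} = \left(-28\right) \left(-47\right) - \frac{5}{\frac{4 + 3}{-6 - 11} - -3} = 1316 - \frac{5}{\frac{7}{-17} + 3} = 1316 - \frac{5}{7 \left(- \frac{1}{17}\right) + 3} = 1316 - \frac{5}{- \frac{7}{17} + 3} = 1316 - \frac{5}{\frac{44}{17}} = 1316 - \frac{85}{44} = \frac{57819}{44}$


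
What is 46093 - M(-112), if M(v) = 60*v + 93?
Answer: 52720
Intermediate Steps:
M(v) = 93 + 60*v
46093 - M(-112) = 46093 - (93 + 60*(-112)) = 46093 - (93 - 6720) = 46093 - 1*(-6627) = 46093 + 6627 = 52720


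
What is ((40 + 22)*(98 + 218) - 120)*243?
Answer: 4731696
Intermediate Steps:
((40 + 22)*(98 + 218) - 120)*243 = (62*316 - 120)*243 = (19592 - 120)*243 = 19472*243 = 4731696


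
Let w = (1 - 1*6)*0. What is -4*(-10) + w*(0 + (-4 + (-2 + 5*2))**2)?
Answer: 40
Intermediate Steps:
w = 0 (w = (1 - 6)*0 = -5*0 = 0)
-4*(-10) + w*(0 + (-4 + (-2 + 5*2))**2) = -4*(-10) + 0*(0 + (-4 + (-2 + 5*2))**2) = 40 + 0*(0 + (-4 + (-2 + 10))**2) = 40 + 0*(0 + (-4 + 8)**2) = 40 + 0*(0 + 4**2) = 40 + 0*(0 + 16) = 40 + 0*16 = 40 + 0 = 40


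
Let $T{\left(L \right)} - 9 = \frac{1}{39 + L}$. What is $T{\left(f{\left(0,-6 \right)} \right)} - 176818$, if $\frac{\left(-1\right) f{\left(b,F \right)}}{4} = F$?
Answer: $- \frac{11138966}{63} \approx -1.7681 \cdot 10^{5}$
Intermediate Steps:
$f{\left(b,F \right)} = - 4 F$
$T{\left(L \right)} = 9 + \frac{1}{39 + L}$
$T{\left(f{\left(0,-6 \right)} \right)} - 176818 = \frac{352 + 9 \left(\left(-4\right) \left(-6\right)\right)}{39 - -24} - 176818 = \frac{352 + 9 \cdot 24}{39 + 24} - 176818 = \frac{352 + 216}{63} - 176818 = \frac{1}{63} \cdot 568 - 176818 = \frac{568}{63} - 176818 = - \frac{11138966}{63}$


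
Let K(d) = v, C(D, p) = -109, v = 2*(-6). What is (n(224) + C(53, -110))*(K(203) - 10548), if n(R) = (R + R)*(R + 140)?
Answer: -1720889280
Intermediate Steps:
v = -12
K(d) = -12
n(R) = 2*R*(140 + R) (n(R) = (2*R)*(140 + R) = 2*R*(140 + R))
(n(224) + C(53, -110))*(K(203) - 10548) = (2*224*(140 + 224) - 109)*(-12 - 10548) = (2*224*364 - 109)*(-10560) = (163072 - 109)*(-10560) = 162963*(-10560) = -1720889280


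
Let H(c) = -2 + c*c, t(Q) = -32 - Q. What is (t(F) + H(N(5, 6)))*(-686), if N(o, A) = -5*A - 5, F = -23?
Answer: -832804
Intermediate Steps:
N(o, A) = -5 - 5*A
H(c) = -2 + c**2
(t(F) + H(N(5, 6)))*(-686) = ((-32 - 1*(-23)) + (-2 + (-5 - 5*6)**2))*(-686) = ((-32 + 23) + (-2 + (-5 - 30)**2))*(-686) = (-9 + (-2 + (-35)**2))*(-686) = (-9 + (-2 + 1225))*(-686) = (-9 + 1223)*(-686) = 1214*(-686) = -832804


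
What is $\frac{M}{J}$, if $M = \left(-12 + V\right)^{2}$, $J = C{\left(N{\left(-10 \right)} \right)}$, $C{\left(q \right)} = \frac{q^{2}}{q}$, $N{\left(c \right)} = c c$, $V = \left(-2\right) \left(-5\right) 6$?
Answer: $\frac{576}{25} \approx 23.04$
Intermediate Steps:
$V = 60$ ($V = 10 \cdot 6 = 60$)
$N{\left(c \right)} = c^{2}$
$C{\left(q \right)} = q$
$J = 100$ ($J = \left(-10\right)^{2} = 100$)
$M = 2304$ ($M = \left(-12 + 60\right)^{2} = 48^{2} = 2304$)
$\frac{M}{J} = \frac{2304}{100} = 2304 \cdot \frac{1}{100} = \frac{576}{25}$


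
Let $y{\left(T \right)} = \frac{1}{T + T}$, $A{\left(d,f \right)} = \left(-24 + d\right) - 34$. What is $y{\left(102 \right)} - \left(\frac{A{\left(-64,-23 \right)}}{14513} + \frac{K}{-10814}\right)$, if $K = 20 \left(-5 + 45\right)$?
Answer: $\frac{1397302007}{16008245364} \approx 0.087286$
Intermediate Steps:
$A{\left(d,f \right)} = -58 + d$
$K = 800$ ($K = 20 \cdot 40 = 800$)
$y{\left(T \right)} = \frac{1}{2 T}$
$y{\left(102 \right)} - \left(\frac{A{\left(-64,-23 \right)}}{14513} + \frac{K}{-10814}\right) = \frac{1}{2 \cdot 102} - \left(\frac{-58 - 64}{14513} + \frac{800}{-10814}\right) = \frac{1}{2} \cdot \frac{1}{102} - \left(\left(-122\right) \frac{1}{14513} + 800 \left(- \frac{1}{10814}\right)\right) = \frac{1}{204} - \left(- \frac{122}{14513} - \frac{400}{5407}\right) = \frac{1}{204} - - \frac{6464854}{78471791} = \frac{1}{204} + \frac{6464854}{78471791} = \frac{1397302007}{16008245364}$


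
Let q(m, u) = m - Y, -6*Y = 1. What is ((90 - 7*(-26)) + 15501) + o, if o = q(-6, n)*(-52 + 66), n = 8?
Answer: 47074/3 ≈ 15691.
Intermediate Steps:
Y = -⅙ (Y = -⅙*1 = -⅙ ≈ -0.16667)
q(m, u) = ⅙ + m (q(m, u) = m - 1*(-⅙) = m + ⅙ = ⅙ + m)
o = -245/3 (o = (⅙ - 6)*(-52 + 66) = -35/6*14 = -245/3 ≈ -81.667)
((90 - 7*(-26)) + 15501) + o = ((90 - 7*(-26)) + 15501) - 245/3 = ((90 + 182) + 15501) - 245/3 = (272 + 15501) - 245/3 = 15773 - 245/3 = 47074/3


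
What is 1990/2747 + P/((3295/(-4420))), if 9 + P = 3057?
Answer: -7400293294/1810273 ≈ -4087.9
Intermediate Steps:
P = 3048 (P = -9 + 3057 = 3048)
1990/2747 + P/((3295/(-4420))) = 1990/2747 + 3048/((3295/(-4420))) = 1990*(1/2747) + 3048/((3295*(-1/4420))) = 1990/2747 + 3048/(-659/884) = 1990/2747 + 3048*(-884/659) = 1990/2747 - 2694432/659 = -7400293294/1810273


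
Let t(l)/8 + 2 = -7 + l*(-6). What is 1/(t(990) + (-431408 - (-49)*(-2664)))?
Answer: -1/609536 ≈ -1.6406e-6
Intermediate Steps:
t(l) = -72 - 48*l (t(l) = -16 + 8*(-7 + l*(-6)) = -16 + 8*(-7 - 6*l) = -16 + (-56 - 48*l) = -72 - 48*l)
1/(t(990) + (-431408 - (-49)*(-2664))) = 1/((-72 - 48*990) + (-431408 - (-49)*(-2664))) = 1/((-72 - 47520) + (-431408 - 1*130536)) = 1/(-47592 + (-431408 - 130536)) = 1/(-47592 - 561944) = 1/(-609536) = -1/609536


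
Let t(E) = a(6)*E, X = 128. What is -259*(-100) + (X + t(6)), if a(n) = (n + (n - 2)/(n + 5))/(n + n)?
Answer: 286343/11 ≈ 26031.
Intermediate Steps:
a(n) = (n + (-2 + n)/(5 + n))/(2*n) (a(n) = (n + (-2 + n)/(5 + n))/((2*n)) = (n + (-2 + n)/(5 + n))*(1/(2*n)) = (n + (-2 + n)/(5 + n))/(2*n))
t(E) = 35*E/66 (t(E) = ((½)*(-2 + 6² + 6*6)/(6*(5 + 6)))*E = ((½)*(⅙)*(-2 + 36 + 36)/11)*E = ((½)*(⅙)*(1/11)*70)*E = 35*E/66)
-259*(-100) + (X + t(6)) = -259*(-100) + (128 + (35/66)*6) = 25900 + (128 + 35/11) = 25900 + 1443/11 = 286343/11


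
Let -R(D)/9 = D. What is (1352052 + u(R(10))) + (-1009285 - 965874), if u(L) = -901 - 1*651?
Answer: -624659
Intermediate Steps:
R(D) = -9*D
u(L) = -1552 (u(L) = -901 - 651 = -1552)
(1352052 + u(R(10))) + (-1009285 - 965874) = (1352052 - 1552) + (-1009285 - 965874) = 1350500 - 1975159 = -624659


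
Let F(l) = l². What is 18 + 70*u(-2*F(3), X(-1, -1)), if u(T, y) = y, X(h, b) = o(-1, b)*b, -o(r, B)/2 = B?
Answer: -122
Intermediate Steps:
o(r, B) = -2*B
X(h, b) = -2*b² (X(h, b) = (-2*b)*b = -2*b²)
18 + 70*u(-2*F(3), X(-1, -1)) = 18 + 70*(-2*(-1)²) = 18 + 70*(-2*1) = 18 + 70*(-2) = 18 - 140 = -122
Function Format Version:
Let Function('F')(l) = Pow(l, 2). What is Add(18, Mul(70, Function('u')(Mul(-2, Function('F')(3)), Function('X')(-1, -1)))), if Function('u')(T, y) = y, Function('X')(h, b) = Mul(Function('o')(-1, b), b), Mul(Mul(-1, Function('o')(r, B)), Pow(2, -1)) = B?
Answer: -122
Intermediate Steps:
Function('o')(r, B) = Mul(-2, B)
Function('X')(h, b) = Mul(-2, Pow(b, 2)) (Function('X')(h, b) = Mul(Mul(-2, b), b) = Mul(-2, Pow(b, 2)))
Add(18, Mul(70, Function('u')(Mul(-2, Function('F')(3)), Function('X')(-1, -1)))) = Add(18, Mul(70, Mul(-2, Pow(-1, 2)))) = Add(18, Mul(70, Mul(-2, 1))) = Add(18, Mul(70, -2)) = Add(18, -140) = -122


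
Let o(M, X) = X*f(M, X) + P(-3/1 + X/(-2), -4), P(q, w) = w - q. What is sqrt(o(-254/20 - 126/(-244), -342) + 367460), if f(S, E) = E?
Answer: 2*sqrt(121063) ≈ 695.88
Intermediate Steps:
o(M, X) = -1 + X**2 + X/2 (o(M, X) = X*X + (-4 - (-3/1 + X/(-2))) = X**2 + (-4 - (-3*1 + X*(-1/2))) = X**2 + (-4 - (-3 - X/2)) = X**2 + (-4 + (3 + X/2)) = X**2 + (-1 + X/2) = -1 + X**2 + X/2)
sqrt(o(-254/20 - 126/(-244), -342) + 367460) = sqrt((-1 + (-342)**2 + (1/2)*(-342)) + 367460) = sqrt((-1 + 116964 - 171) + 367460) = sqrt(116792 + 367460) = sqrt(484252) = 2*sqrt(121063)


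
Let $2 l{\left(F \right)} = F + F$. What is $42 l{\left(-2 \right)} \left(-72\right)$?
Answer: $6048$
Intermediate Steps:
$l{\left(F \right)} = F$ ($l{\left(F \right)} = \frac{F + F}{2} = \frac{2 F}{2} = F$)
$42 l{\left(-2 \right)} \left(-72\right) = 42 \left(-2\right) \left(-72\right) = \left(-84\right) \left(-72\right) = 6048$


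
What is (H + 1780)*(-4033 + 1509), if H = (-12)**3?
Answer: -131248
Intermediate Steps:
H = -1728
(H + 1780)*(-4033 + 1509) = (-1728 + 1780)*(-4033 + 1509) = 52*(-2524) = -131248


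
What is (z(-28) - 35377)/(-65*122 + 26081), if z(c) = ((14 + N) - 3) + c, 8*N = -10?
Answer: -141581/72604 ≈ -1.9500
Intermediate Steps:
N = -5/4 (N = (⅛)*(-10) = -5/4 ≈ -1.2500)
z(c) = 39/4 + c (z(c) = ((14 - 5/4) - 3) + c = (51/4 - 3) + c = 39/4 + c)
(z(-28) - 35377)/(-65*122 + 26081) = ((39/4 - 28) - 35377)/(-65*122 + 26081) = (-73/4 - 35377)/(-7930 + 26081) = -141581/4/18151 = -141581/4*1/18151 = -141581/72604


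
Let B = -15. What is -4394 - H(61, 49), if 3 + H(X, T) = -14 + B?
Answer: -4362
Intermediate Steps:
H(X, T) = -32 (H(X, T) = -3 + (-14 - 15) = -3 - 29 = -32)
-4394 - H(61, 49) = -4394 - 1*(-32) = -4394 + 32 = -4362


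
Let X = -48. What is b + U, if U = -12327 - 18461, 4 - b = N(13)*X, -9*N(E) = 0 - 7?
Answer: -92240/3 ≈ -30747.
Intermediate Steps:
N(E) = 7/9 (N(E) = -(0 - 7)/9 = -1/9*(-7) = 7/9)
b = 124/3 (b = 4 - 7*(-48)/9 = 4 - 1*(-112/3) = 4 + 112/3 = 124/3 ≈ 41.333)
U = -30788
b + U = 124/3 - 30788 = -92240/3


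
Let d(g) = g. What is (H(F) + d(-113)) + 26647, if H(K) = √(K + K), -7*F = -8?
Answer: 26534 + 4*√7/7 ≈ 26536.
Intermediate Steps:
F = 8/7 (F = -⅐*(-8) = 8/7 ≈ 1.1429)
H(K) = √2*√K (H(K) = √(2*K) = √2*√K)
(H(F) + d(-113)) + 26647 = (√2*√(8/7) - 113) + 26647 = (√2*(2*√14/7) - 113) + 26647 = (4*√7/7 - 113) + 26647 = (-113 + 4*√7/7) + 26647 = 26534 + 4*√7/7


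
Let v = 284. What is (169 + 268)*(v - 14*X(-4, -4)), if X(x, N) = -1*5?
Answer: 154698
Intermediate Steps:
X(x, N) = -5
(169 + 268)*(v - 14*X(-4, -4)) = (169 + 268)*(284 - 14*(-5)) = 437*(284 + 70) = 437*354 = 154698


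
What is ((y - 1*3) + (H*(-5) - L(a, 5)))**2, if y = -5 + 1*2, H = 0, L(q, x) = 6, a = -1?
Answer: 144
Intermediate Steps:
y = -3 (y = -5 + 2 = -3)
((y - 1*3) + (H*(-5) - L(a, 5)))**2 = ((-3 - 1*3) + (0*(-5) - 1*6))**2 = ((-3 - 3) + (0 - 6))**2 = (-6 - 6)**2 = (-12)**2 = 144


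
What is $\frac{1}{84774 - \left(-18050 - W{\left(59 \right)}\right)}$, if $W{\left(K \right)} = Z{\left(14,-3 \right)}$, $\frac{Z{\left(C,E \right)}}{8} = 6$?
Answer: $\frac{1}{102872} \approx 9.7208 \cdot 10^{-6}$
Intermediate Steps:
$Z{\left(C,E \right)} = 48$ ($Z{\left(C,E \right)} = 8 \cdot 6 = 48$)
$W{\left(K \right)} = 48$
$\frac{1}{84774 - \left(-18050 - W{\left(59 \right)}\right)} = \frac{1}{84774 + \left(\left(48 + 29363\right) - 11313\right)} = \frac{1}{84774 + \left(29411 - 11313\right)} = \frac{1}{84774 + 18098} = \frac{1}{102872}$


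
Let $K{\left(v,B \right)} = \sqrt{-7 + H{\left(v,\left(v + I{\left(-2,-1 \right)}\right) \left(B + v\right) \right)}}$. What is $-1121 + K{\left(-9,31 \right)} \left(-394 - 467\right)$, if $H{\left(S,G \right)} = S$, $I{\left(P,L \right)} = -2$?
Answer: $-1121 - 3444 i \approx -1121.0 - 3444.0 i$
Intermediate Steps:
$K{\left(v,B \right)} = \sqrt{-7 + v}$
$-1121 + K{\left(-9,31 \right)} \left(-394 - 467\right) = -1121 + \sqrt{-7 - 9} \left(-394 - 467\right) = -1121 + \sqrt{-16} \left(-394 - 467\right) = -1121 + 4 i \left(-861\right) = -1121 - 3444 i$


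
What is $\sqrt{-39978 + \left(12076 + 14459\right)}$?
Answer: $i \sqrt{13443} \approx 115.94 i$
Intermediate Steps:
$\sqrt{-39978 + \left(12076 + 14459\right)} = \sqrt{-39978 + 26535} = \sqrt{-13443} = i \sqrt{13443}$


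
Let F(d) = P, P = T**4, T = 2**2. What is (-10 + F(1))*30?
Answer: 7380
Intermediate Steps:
T = 4
P = 256 (P = 4**4 = 256)
F(d) = 256
(-10 + F(1))*30 = (-10 + 256)*30 = 246*30 = 7380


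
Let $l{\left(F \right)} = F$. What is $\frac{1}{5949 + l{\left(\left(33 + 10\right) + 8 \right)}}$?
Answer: $\frac{1}{6000} \approx 0.00016667$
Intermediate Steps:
$\frac{1}{5949 + l{\left(\left(33 + 10\right) + 8 \right)}} = \frac{1}{5949 + \left(\left(33 + 10\right) + 8\right)} = \frac{1}{5949 + \left(43 + 8\right)} = \frac{1}{5949 + 51} = \frac{1}{6000}$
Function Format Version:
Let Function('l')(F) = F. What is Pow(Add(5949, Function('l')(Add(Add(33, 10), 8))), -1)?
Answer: Rational(1, 6000) ≈ 0.00016667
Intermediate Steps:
Pow(Add(5949, Function('l')(Add(Add(33, 10), 8))), -1) = Pow(Add(5949, Add(Add(33, 10), 8)), -1) = Pow(Add(5949, Add(43, 8)), -1) = Pow(Add(5949, 51), -1) = Pow(6000, -1) = Rational(1, 6000)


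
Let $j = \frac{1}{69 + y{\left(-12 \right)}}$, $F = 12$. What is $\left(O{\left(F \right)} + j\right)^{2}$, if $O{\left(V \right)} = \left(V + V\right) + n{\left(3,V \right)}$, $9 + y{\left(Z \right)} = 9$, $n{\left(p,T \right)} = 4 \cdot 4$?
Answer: $\frac{7623121}{4761} \approx 1601.2$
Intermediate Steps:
$n{\left(p,T \right)} = 16$
$y{\left(Z \right)} = 0$ ($y{\left(Z \right)} = -9 + 9 = 0$)
$O{\left(V \right)} = 16 + 2 V$ ($O{\left(V \right)} = \left(V + V\right) + 16 = 2 V + 16 = 16 + 2 V$)
$j = \frac{1}{69}$ ($j = \frac{1}{69 + 0} = \frac{1}{69} \approx 0.014493$)
$\left(O{\left(F \right)} + j\right)^{2} = \left(\left(16 + 2 \cdot 12\right) + \frac{1}{69}\right)^{2} = \left(\left(16 + 24\right) + \frac{1}{69}\right)^{2} = \left(40 + \frac{1}{69}\right)^{2} = \left(\frac{2761}{69}\right)^{2} = \frac{7623121}{4761}$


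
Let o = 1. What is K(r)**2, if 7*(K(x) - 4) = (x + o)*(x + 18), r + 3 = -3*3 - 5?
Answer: 144/49 ≈ 2.9388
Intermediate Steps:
r = -17 (r = -3 + (-3*3 - 5) = -3 + (-9 - 5) = -3 - 14 = -17)
K(x) = 4 + (1 + x)*(18 + x)/7 (K(x) = 4 + ((x + 1)*(x + 18))/7 = 4 + ((1 + x)*(18 + x))/7 = 4 + (1 + x)*(18 + x)/7)
K(r)**2 = (46/7 + (1/7)*(-17)**2 + (19/7)*(-17))**2 = (46/7 + (1/7)*289 - 323/7)**2 = (46/7 + 289/7 - 323/7)**2 = (12/7)**2 = 144/49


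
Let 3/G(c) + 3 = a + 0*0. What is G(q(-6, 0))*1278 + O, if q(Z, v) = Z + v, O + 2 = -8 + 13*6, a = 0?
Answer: -1210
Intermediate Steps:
O = 68 (O = -2 + (-8 + 13*6) = -2 + (-8 + 78) = -2 + 70 = 68)
G(c) = -1 (G(c) = 3/(-3 + (0 + 0*0)) = 3/(-3 + (0 + 0)) = 3/(-3 + 0) = 3/(-3) = 3*(-⅓) = -1)
G(q(-6, 0))*1278 + O = -1*1278 + 68 = -1278 + 68 = -1210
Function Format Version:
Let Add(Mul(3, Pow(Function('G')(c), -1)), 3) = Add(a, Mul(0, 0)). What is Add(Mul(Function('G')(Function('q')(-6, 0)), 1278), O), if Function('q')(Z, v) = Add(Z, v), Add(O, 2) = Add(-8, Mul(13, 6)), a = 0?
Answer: -1210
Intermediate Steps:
O = 68 (O = Add(-2, Add(-8, Mul(13, 6))) = Add(-2, Add(-8, 78)) = Add(-2, 70) = 68)
Function('G')(c) = -1 (Function('G')(c) = Mul(3, Pow(Add(-3, Add(0, Mul(0, 0))), -1)) = Mul(3, Pow(Add(-3, Add(0, 0)), -1)) = Mul(3, Pow(Add(-3, 0), -1)) = Mul(3, Pow(-3, -1)) = Mul(3, Rational(-1, 3)) = -1)
Add(Mul(Function('G')(Function('q')(-6, 0)), 1278), O) = Add(Mul(-1, 1278), 68) = Add(-1278, 68) = -1210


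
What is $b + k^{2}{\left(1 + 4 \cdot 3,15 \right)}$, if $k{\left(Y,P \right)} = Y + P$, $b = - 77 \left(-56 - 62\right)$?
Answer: $9870$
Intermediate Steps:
$b = 9086$ ($b = \left(-77\right) \left(-118\right) = 9086$)
$k{\left(Y,P \right)} = P + Y$
$b + k^{2}{\left(1 + 4 \cdot 3,15 \right)} = 9086 + \left(15 + \left(1 + 4 \cdot 3\right)\right)^{2} = 9086 + \left(15 + \left(1 + 12\right)\right)^{2} = 9086 + \left(15 + 13\right)^{2} = 9086 + 28^{2} = 9086 + 784 = 9870$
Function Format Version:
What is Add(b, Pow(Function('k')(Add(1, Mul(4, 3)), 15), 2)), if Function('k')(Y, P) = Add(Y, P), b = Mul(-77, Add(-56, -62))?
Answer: 9870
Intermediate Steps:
b = 9086 (b = Mul(-77, -118) = 9086)
Function('k')(Y, P) = Add(P, Y)
Add(b, Pow(Function('k')(Add(1, Mul(4, 3)), 15), 2)) = Add(9086, Pow(Add(15, Add(1, Mul(4, 3))), 2)) = Add(9086, Pow(Add(15, Add(1, 12)), 2)) = Add(9086, Pow(Add(15, 13), 2)) = Add(9086, Pow(28, 2)) = Add(9086, 784) = 9870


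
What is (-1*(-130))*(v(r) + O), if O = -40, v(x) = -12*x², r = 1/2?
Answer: -5590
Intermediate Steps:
r = ½ (r = 1*(½) = ½ ≈ 0.50000)
(-1*(-130))*(v(r) + O) = (-1*(-130))*(-12*(½)² - 40) = 130*(-12*¼ - 40) = 130*(-3 - 40) = 130*(-43) = -5590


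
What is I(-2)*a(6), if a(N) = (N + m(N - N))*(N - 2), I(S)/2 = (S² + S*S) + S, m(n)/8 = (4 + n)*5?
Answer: 7968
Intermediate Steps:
m(n) = 160 + 40*n (m(n) = 8*((4 + n)*5) = 8*(20 + 5*n) = 160 + 40*n)
I(S) = 2*S + 4*S² (I(S) = 2*((S² + S*S) + S) = 2*((S² + S²) + S) = 2*(2*S² + S) = 2*(S + 2*S²) = 2*S + 4*S²)
a(N) = (-2 + N)*(160 + N) (a(N) = (N + (160 + 40*(N - N)))*(N - 2) = (N + (160 + 40*0))*(-2 + N) = (N + (160 + 0))*(-2 + N) = (N + 160)*(-2 + N) = (160 + N)*(-2 + N) = (-2 + N)*(160 + N))
I(-2)*a(6) = (2*(-2)*(1 + 2*(-2)))*(-320 + 6² + 158*6) = (2*(-2)*(1 - 4))*(-320 + 36 + 948) = (2*(-2)*(-3))*664 = 12*664 = 7968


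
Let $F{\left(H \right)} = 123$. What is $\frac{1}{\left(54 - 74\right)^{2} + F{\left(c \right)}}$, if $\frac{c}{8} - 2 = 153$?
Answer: $\frac{1}{523} \approx 0.001912$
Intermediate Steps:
$c = 1240$ ($c = 16 + 8 \cdot 153 = 16 + 1224 = 1240$)
$\frac{1}{\left(54 - 74\right)^{2} + F{\left(c \right)}} = \frac{1}{\left(54 - 74\right)^{2} + 123} = \frac{1}{\left(-20\right)^{2} + 123} = \frac{1}{400 + 123} = \frac{1}{523}$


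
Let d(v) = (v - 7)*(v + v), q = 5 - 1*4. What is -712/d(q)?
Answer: 178/3 ≈ 59.333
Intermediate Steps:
q = 1 (q = 5 - 4 = 1)
d(v) = 2*v*(-7 + v) (d(v) = (-7 + v)*(2*v) = 2*v*(-7 + v))
-712/d(q) = -712*1/(2*(-7 + 1)) = -712/(2*1*(-6)) = -712/(-12) = -712*(-1/12) = 178/3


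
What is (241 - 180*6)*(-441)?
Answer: 369999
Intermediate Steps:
(241 - 180*6)*(-441) = (241 - 1080)*(-441) = -839*(-441) = 369999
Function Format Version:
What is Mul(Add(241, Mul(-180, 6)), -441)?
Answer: 369999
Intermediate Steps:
Mul(Add(241, Mul(-180, 6)), -441) = Mul(Add(241, -1080), -441) = Mul(-839, -441) = 369999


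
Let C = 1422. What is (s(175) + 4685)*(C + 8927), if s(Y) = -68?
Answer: 47781333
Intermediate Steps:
(s(175) + 4685)*(C + 8927) = (-68 + 4685)*(1422 + 8927) = 4617*10349 = 47781333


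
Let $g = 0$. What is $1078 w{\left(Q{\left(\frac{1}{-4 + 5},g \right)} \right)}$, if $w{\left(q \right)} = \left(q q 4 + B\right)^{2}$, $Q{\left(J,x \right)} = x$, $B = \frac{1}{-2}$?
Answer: $\frac{539}{2} \approx 269.5$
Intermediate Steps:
$B = - \frac{1}{2} \approx -0.5$
$w{\left(q \right)} = \left(- \frac{1}{2} + 4 q^{2}\right)^{2}$ ($w{\left(q \right)} = \left(q q 4 - \frac{1}{2}\right)^{2} = \left(q^{2} \cdot 4 - \frac{1}{2}\right)^{2} = \left(4 q^{2} - \frac{1}{2}\right)^{2} = \left(- \frac{1}{2} + 4 q^{2}\right)^{2}$)
$1078 w{\left(Q{\left(\frac{1}{-4 + 5},g \right)} \right)} = 1078 \frac{\left(-1 + 8 \cdot 0^{2}\right)^{2}}{4} = 1078 \frac{\left(-1 + 8 \cdot 0\right)^{2}}{4} = 1078 \frac{\left(-1 + 0\right)^{2}}{4} = 1078 \frac{\left(-1\right)^{2}}{4} = 1078 \cdot \frac{1}{4} \cdot 1 = 1078 \cdot \frac{1}{4} = \frac{539}{2}$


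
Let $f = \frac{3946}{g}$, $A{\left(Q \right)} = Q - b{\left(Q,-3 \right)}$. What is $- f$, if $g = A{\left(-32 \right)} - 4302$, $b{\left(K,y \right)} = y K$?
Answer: $\frac{1973}{2215} \approx 0.89075$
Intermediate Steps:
$b{\left(K,y \right)} = K y$
$A{\left(Q \right)} = 4 Q$ ($A{\left(Q \right)} = Q - Q \left(-3\right) = Q - - 3 Q = Q + 3 Q = 4 Q$)
$g = -4430$ ($g = 4 \left(-32\right) - 4302 = -128 - 4302 = -4430$)
$f = - \frac{1973}{2215}$ ($f = \frac{3946}{-4430} = 3946 \left(- \frac{1}{4430}\right) = - \frac{1973}{2215} \approx -0.89075$)
$- f = \left(-1\right) \left(- \frac{1973}{2215}\right) = \frac{1973}{2215}$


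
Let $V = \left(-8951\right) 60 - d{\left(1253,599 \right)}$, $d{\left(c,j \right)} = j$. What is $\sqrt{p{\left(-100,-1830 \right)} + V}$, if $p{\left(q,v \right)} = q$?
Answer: $9 i \sqrt{6639} \approx 733.32 i$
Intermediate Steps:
$V = -537659$ ($V = \left(-8951\right) 60 - 599 = -537060 - 599 = -537659$)
$\sqrt{p{\left(-100,-1830 \right)} + V} = \sqrt{-100 - 537659} = \sqrt{-537759} = 9 i \sqrt{6639}$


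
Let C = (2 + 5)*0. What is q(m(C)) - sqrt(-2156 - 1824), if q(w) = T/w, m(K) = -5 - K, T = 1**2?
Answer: -1/5 - 2*I*sqrt(995) ≈ -0.2 - 63.087*I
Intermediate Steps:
T = 1
C = 0 (C = 7*0 = 0)
q(w) = 1/w
q(m(C)) - sqrt(-2156 - 1824) = 1/(-5 - 1*0) - sqrt(-2156 - 1824) = 1/(-5 + 0) - sqrt(-3980) = 1/(-5) - 2*I*sqrt(995) = -1/5 - 2*I*sqrt(995)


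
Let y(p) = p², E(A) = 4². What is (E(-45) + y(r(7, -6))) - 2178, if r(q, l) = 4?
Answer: -2146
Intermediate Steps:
E(A) = 16
(E(-45) + y(r(7, -6))) - 2178 = (16 + 4²) - 2178 = (16 + 16) - 2178 = 32 - 2178 = -2146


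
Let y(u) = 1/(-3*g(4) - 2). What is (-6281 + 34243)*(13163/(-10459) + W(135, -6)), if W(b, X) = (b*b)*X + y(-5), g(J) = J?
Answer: -223862064095021/73213 ≈ -3.0577e+9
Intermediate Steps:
y(u) = -1/14 (y(u) = 1/(-3*4 - 2) = 1/(-12 - 2) = 1/(-14) = -1/14)
W(b, X) = -1/14 + X*b² (W(b, X) = (b*b)*X - 1/14 = b²*X - 1/14 = X*b² - 1/14 = -1/14 + X*b²)
(-6281 + 34243)*(13163/(-10459) + W(135, -6)) = (-6281 + 34243)*(13163/(-10459) + (-1/14 - 6*135²)) = 27962*(13163*(-1/10459) + (-1/14 - 6*18225)) = 27962*(-13163/10459 + (-1/14 - 109350)) = 27962*(-13163/10459 - 1530901/14) = 27962*(-16011877841/146426) = -223862064095021/73213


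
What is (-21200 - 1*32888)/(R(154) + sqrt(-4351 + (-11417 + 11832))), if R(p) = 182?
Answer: -2461004/9265 + 54088*I*sqrt(246)/9265 ≈ -265.62 + 91.564*I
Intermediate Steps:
(-21200 - 1*32888)/(R(154) + sqrt(-4351 + (-11417 + 11832))) = (-21200 - 1*32888)/(182 + sqrt(-4351 + (-11417 + 11832))) = (-21200 - 32888)/(182 + sqrt(-4351 + 415)) = -54088/(182 + sqrt(-3936)) = -54088/(182 + 4*I*sqrt(246))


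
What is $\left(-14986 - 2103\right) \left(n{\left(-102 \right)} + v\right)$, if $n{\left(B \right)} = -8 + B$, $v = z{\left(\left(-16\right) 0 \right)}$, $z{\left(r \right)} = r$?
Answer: $1879790$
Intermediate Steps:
$v = 0$ ($v = \left(-16\right) 0 = 0$)
$\left(-14986 - 2103\right) \left(n{\left(-102 \right)} + v\right) = \left(-14986 - 2103\right) \left(\left(-8 - 102\right) + 0\right) = \left(-14986 - 2103\right) \left(-110 + 0\right) = \left(-14986 - 2103\right) \left(-110\right) = \left(-17089\right) \left(-110\right) = 1879790$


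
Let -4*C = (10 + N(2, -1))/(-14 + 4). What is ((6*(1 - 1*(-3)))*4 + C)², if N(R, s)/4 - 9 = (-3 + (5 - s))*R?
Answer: 152881/16 ≈ 9555.1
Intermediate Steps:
N(R, s) = 36 + 4*R*(2 - s) (N(R, s) = 36 + 4*((-3 + (5 - s))*R) = 36 + 4*((2 - s)*R) = 36 + 4*(R*(2 - s)) = 36 + 4*R*(2 - s))
C = 7/4 (C = -(10 + (36 + 8*2 - 4*2*(-1)))/(4*(-14 + 4)) = -(10 + (36 + 16 + 8))/(4*(-10)) = -(10 + 60)*(-1)/(4*10) = -35*(-1)/(2*10) = -¼*(-7) = 7/4 ≈ 1.7500)
((6*(1 - 1*(-3)))*4 + C)² = ((6*(1 - 1*(-3)))*4 + 7/4)² = ((6*(1 + 3))*4 + 7/4)² = ((6*4)*4 + 7/4)² = (24*4 + 7/4)² = (96 + 7/4)² = (391/4)² = 152881/16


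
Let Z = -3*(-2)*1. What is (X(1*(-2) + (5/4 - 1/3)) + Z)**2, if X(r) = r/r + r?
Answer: 5041/144 ≈ 35.007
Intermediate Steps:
X(r) = 1 + r
Z = 6 (Z = 6*1 = 6)
(X(1*(-2) + (5/4 - 1/3)) + Z)**2 = ((1 + (1*(-2) + (5/4 - 1/3))) + 6)**2 = ((1 + (-2 + (5*(1/4) - 1*1/3))) + 6)**2 = ((1 + (-2 + (5/4 - 1/3))) + 6)**2 = ((1 + (-2 + 11/12)) + 6)**2 = ((1 - 13/12) + 6)**2 = (-1/12 + 6)**2 = (71/12)**2 = 5041/144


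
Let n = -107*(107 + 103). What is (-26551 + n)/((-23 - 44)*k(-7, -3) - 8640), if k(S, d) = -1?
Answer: 49021/8573 ≈ 5.7181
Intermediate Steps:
n = -22470 (n = -107*210 = -22470)
(-26551 + n)/((-23 - 44)*k(-7, -3) - 8640) = (-26551 - 22470)/((-23 - 44)*(-1) - 8640) = -49021/(-67*(-1) - 8640) = -49021/(67 - 8640) = -49021/(-8573) = -49021*(-1/8573) = 49021/8573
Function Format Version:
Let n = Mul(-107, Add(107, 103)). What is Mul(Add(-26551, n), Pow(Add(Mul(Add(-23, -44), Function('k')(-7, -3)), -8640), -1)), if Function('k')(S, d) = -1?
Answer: Rational(49021, 8573) ≈ 5.7181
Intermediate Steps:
n = -22470 (n = Mul(-107, 210) = -22470)
Mul(Add(-26551, n), Pow(Add(Mul(Add(-23, -44), Function('k')(-7, -3)), -8640), -1)) = Mul(Add(-26551, -22470), Pow(Add(Mul(Add(-23, -44), -1), -8640), -1)) = Mul(-49021, Pow(Add(Mul(-67, -1), -8640), -1)) = Mul(-49021, Pow(Add(67, -8640), -1)) = Mul(-49021, Pow(-8573, -1)) = Mul(-49021, Rational(-1, 8573)) = Rational(49021, 8573)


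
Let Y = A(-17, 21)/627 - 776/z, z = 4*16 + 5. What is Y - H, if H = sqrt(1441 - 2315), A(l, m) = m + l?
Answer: -162092/14421 - I*sqrt(874) ≈ -11.24 - 29.563*I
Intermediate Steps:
A(l, m) = l + m
z = 69 (z = 64 + 5 = 69)
Y = -162092/14421 (Y = (-17 + 21)/627 - 776/69 = 4*(1/627) - 776*1/69 = 4/627 - 776/69 = -162092/14421 ≈ -11.240)
H = I*sqrt(874) (H = sqrt(-874) = I*sqrt(874) ≈ 29.563*I)
Y - H = -162092/14421 - I*sqrt(874)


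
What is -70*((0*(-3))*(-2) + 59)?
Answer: -4130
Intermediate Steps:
-70*((0*(-3))*(-2) + 59) = -70*(0*(-2) + 59) = -70*(0 + 59) = -70*59 = -4130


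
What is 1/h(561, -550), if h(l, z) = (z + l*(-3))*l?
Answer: -1/1252713 ≈ -7.9827e-7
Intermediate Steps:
h(l, z) = l*(z - 3*l) (h(l, z) = (z - 3*l)*l = l*(z - 3*l))
1/h(561, -550) = 1/(561*(-550 - 3*561)) = 1/(561*(-550 - 1683)) = 1/(561*(-2233)) = 1/(-1252713) = -1/1252713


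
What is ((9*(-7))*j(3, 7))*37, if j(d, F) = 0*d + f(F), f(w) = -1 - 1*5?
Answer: 13986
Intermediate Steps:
f(w) = -6 (f(w) = -1 - 5 = -6)
j(d, F) = -6 (j(d, F) = 0*d - 6 = 0 - 6 = -6)
((9*(-7))*j(3, 7))*37 = ((9*(-7))*(-6))*37 = -63*(-6)*37 = 378*37 = 13986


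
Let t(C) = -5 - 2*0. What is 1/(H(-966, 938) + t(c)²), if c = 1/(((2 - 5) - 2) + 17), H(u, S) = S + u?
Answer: -⅓ ≈ -0.33333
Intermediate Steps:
c = 1/12 (c = 1/((-3 - 2) + 17) = 1/(-5 + 17) = 1/12 ≈ 0.083333)
t(C) = -5 (t(C) = -5 + 0 = -5)
1/(H(-966, 938) + t(c)²) = 1/((938 - 966) + (-5)²) = 1/(-28 + 25) = 1/(-3) = -⅓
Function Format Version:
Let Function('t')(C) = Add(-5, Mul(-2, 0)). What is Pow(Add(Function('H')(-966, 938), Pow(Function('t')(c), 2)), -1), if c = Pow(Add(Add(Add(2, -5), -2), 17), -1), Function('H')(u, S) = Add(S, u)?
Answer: Rational(-1, 3) ≈ -0.33333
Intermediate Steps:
c = Rational(1, 12) (c = Pow(Add(Add(-3, -2), 17), -1) = Pow(Add(-5, 17), -1) = Pow(12, -1) = Rational(1, 12) ≈ 0.083333)
Function('t')(C) = -5 (Function('t')(C) = Add(-5, 0) = -5)
Pow(Add(Function('H')(-966, 938), Pow(Function('t')(c), 2)), -1) = Pow(Add(Add(938, -966), Pow(-5, 2)), -1) = Pow(Add(-28, 25), -1) = Pow(-3, -1) = Rational(-1, 3)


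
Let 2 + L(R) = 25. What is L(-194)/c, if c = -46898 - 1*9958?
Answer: -1/2472 ≈ -0.00040453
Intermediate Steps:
L(R) = 23 (L(R) = -2 + 25 = 23)
c = -56856 (c = -46898 - 9958 = -56856)
L(-194)/c = 23/(-56856) = 23*(-1/56856) = -1/2472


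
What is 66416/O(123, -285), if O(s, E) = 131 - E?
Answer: 4151/26 ≈ 159.65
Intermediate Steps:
66416/O(123, -285) = 66416/(131 - 1*(-285)) = 66416/(131 + 285) = 66416/416 = 66416*(1/416) = 4151/26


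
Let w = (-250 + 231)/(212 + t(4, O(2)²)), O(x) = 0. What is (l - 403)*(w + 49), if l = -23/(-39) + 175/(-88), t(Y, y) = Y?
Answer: -14663131805/741312 ≈ -19780.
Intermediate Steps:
l = -4801/3432 (l = -23*(-1/39) + 175*(-1/88) = 23/39 - 175/88 = -4801/3432 ≈ -1.3989)
w = -19/216 (w = (-250 + 231)/(212 + 4) = -19/216 ≈ -0.087963)
(l - 403)*(w + 49) = (-4801/3432 - 403)*(-19/216 + 49) = -1387897/3432*10565/216 = -14663131805/741312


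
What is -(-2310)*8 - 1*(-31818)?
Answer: 50298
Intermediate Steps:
-(-2310)*8 - 1*(-31818) = -385*(-48) + 31818 = 18480 + 31818 = 50298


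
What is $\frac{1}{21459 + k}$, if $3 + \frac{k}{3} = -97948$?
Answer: $- \frac{1}{272394} \approx -3.6712 \cdot 10^{-6}$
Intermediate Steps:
$k = -293853$ ($k = -9 + 3 \left(-97948\right) = -9 - 293844 = -293853$)
$\frac{1}{21459 + k} = \frac{1}{21459 - 293853} = \frac{1}{-272394} = - \frac{1}{272394}$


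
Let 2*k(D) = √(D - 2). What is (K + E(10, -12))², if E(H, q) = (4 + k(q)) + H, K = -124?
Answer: (220 - I*√14)²/4 ≈ 12097.0 - 411.58*I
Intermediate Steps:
k(D) = √(-2 + D)/2 (k(D) = √(D - 2)/2 = √(-2 + D)/2)
E(H, q) = 4 + H + √(-2 + q)/2 (E(H, q) = (4 + √(-2 + q)/2) + H = 4 + H + √(-2 + q)/2)
(K + E(10, -12))² = (-124 + (4 + 10 + √(-2 - 12)/2))² = (-124 + (4 + 10 + √(-14)/2))² = (-124 + (4 + 10 + (I*√14)/2))² = (-124 + (4 + 10 + I*√14/2))² = (-124 + (14 + I*√14/2))² = (-110 + I*√14/2)²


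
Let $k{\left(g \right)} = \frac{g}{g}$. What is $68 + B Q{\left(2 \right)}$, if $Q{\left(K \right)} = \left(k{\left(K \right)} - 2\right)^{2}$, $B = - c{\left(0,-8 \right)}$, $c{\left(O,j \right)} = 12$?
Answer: $56$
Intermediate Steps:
$k{\left(g \right)} = 1$
$B = -12$ ($B = \left(-1\right) 12 = -12$)
$Q{\left(K \right)} = 1$ ($Q{\left(K \right)} = \left(1 - 2\right)^{2} = \left(-1\right)^{2} = 1$)
$68 + B Q{\left(2 \right)} = 68 - 12 = 56$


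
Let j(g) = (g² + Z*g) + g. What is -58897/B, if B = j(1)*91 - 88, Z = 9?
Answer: -58897/913 ≈ -64.509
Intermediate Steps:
j(g) = g² + 10*g (j(g) = (g² + 9*g) + g = g² + 10*g)
B = 913 (B = (1*(10 + 1))*91 - 88 = (1*11)*91 - 88 = 11*91 - 88 = 1001 - 88 = 913)
-58897/B = -58897/913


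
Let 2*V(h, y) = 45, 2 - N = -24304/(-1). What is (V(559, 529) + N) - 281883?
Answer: -612325/2 ≈ -3.0616e+5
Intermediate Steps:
N = -24302 (N = 2 - (-24304)/(-1) = 2 - (-1)*(-24304) = 2 - 1*24304 = 2 - 24304 = -24302)
V(h, y) = 45/2 (V(h, y) = (½)*45 = 45/2)
(V(559, 529) + N) - 281883 = (45/2 - 24302) - 281883 = -48559/2 - 281883 = -612325/2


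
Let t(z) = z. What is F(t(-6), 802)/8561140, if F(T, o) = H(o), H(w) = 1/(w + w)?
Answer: 1/13732068560 ≈ 7.2822e-11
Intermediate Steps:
H(w) = 1/(2*w)
F(T, o) = 1/(2*o)
F(t(-6), 802)/8561140 = ((½)/802)/8561140 = ((½)*(1/802))*(1/8561140) = (1/1604)*(1/8561140) = 1/13732068560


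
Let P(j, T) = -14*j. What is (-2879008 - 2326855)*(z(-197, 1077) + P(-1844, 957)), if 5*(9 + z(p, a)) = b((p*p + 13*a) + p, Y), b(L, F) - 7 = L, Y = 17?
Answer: -189134208653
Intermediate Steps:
b(L, F) = 7 + L
z(p, a) = -38/5 + p/5 + p**2/5 + 13*a/5 (z(p, a) = -9 + (7 + ((p*p + 13*a) + p))/5 = -9 + (7 + ((p**2 + 13*a) + p))/5 = -9 + (7 + (p + p**2 + 13*a))/5 = -9 + (7 + p + p**2 + 13*a)/5 = -9 + (7/5 + p/5 + p**2/5 + 13*a/5) = -38/5 + p/5 + p**2/5 + 13*a/5)
(-2879008 - 2326855)*(z(-197, 1077) + P(-1844, 957)) = (-2879008 - 2326855)*((-38/5 + (1/5)*(-197) + (1/5)*(-197)**2 + (13/5)*1077) - 14*(-1844)) = -5205863*((-38/5 - 197/5 + (1/5)*38809 + 14001/5) + 25816) = -5205863*((-38/5 - 197/5 + 38809/5 + 14001/5) + 25816) = -5205863*(10515 + 25816) = -5205863*36331 = -189134208653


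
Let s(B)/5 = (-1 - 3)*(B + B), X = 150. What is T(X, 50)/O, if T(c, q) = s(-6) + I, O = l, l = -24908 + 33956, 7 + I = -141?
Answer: 23/2262 ≈ 0.010168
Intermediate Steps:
s(B) = -40*B (s(B) = 5*((-1 - 3)*(B + B)) = 5*(-8*B) = -40*B)
I = -148 (I = -7 - 141 = -148)
l = 9048
O = 9048
T(c, q) = 92 (T(c, q) = -40*(-6) - 148 = 240 - 148 = 92)
T(X, 50)/O = 92/9048 = 92*(1/9048) = 23/2262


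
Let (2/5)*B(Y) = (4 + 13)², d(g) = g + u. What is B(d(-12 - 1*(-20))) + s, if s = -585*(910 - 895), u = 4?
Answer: -16105/2 ≈ -8052.5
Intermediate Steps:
s = -8775 (s = -585*15 = -8775)
d(g) = 4 + g (d(g) = g + 4 = 4 + g)
B(Y) = 1445/2 (B(Y) = 5*(4 + 13)²/2 = (5/2)*17² = (5/2)*289 = 1445/2)
B(d(-12 - 1*(-20))) + s = 1445/2 - 8775 = -16105/2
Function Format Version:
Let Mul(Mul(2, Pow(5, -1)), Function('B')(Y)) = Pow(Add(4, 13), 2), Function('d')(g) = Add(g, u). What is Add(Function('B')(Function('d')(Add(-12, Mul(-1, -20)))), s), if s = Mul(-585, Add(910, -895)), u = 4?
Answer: Rational(-16105, 2) ≈ -8052.5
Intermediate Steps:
s = -8775 (s = Mul(-585, 15) = -8775)
Function('d')(g) = Add(4, g) (Function('d')(g) = Add(g, 4) = Add(4, g))
Function('B')(Y) = Rational(1445, 2) (Function('B')(Y) = Mul(Rational(5, 2), Pow(Add(4, 13), 2)) = Mul(Rational(5, 2), Pow(17, 2)) = Mul(Rational(5, 2), 289) = Rational(1445, 2))
Add(Function('B')(Function('d')(Add(-12, Mul(-1, -20)))), s) = Add(Rational(1445, 2), -8775) = Rational(-16105, 2)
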